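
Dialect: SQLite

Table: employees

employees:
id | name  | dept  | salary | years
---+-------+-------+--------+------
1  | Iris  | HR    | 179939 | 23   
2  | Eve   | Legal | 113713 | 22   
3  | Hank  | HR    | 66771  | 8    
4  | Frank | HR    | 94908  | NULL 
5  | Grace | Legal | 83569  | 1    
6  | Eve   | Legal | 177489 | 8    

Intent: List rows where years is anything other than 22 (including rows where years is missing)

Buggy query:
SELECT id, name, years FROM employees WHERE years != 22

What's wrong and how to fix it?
Bug: Inequality against NULL is unknown, not true; rows with NULL are dropped

Fix: Handle NULL separately with IS NULL alongside the inequality

Corrected query:
SELECT id, name, years FROM employees WHERE years != 22 OR years IS NULL

Result:
id | name  | years
---+-------+------
1  | Iris  | 23   
3  | Hank  | 8    
4  | Frank | NULL 
5  | Grace | 1    
6  | Eve   | 8    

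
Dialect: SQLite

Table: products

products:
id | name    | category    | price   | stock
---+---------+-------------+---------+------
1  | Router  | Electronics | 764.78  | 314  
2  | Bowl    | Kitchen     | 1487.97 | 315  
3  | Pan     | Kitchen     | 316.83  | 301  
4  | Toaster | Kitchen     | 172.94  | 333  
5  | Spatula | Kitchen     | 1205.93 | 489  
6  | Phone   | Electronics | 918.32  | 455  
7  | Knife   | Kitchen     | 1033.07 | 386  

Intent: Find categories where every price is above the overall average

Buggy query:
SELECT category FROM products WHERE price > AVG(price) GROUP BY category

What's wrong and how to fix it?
Bug: AVG() is an aggregate; it can't sit directly in WHERE

Fix: Use a subquery for AVG and a HAVING MIN(...) filter so the condition holds for every row in the group

Corrected query:
SELECT category FROM products GROUP BY category HAVING MIN(price) > (SELECT AVG(price) FROM products)

Result:
(no rows)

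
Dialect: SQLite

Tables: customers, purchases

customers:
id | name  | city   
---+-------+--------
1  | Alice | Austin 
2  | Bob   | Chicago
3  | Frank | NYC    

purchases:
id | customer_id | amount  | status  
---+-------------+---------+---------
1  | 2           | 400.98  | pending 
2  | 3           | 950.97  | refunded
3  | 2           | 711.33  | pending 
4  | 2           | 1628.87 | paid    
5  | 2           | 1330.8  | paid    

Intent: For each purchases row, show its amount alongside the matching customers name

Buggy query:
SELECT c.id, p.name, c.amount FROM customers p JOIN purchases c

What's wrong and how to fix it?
Bug: Missing join condition: each purchases row is matched to all customers rows instead of just its own

Fix: Specify the join condition linking the foreign key to the parent id

Corrected query:
SELECT c.id, p.name, c.amount FROM customers p JOIN purchases c ON c.customer_id = p.id

Result:
id | name  | amount 
---+-------+--------
1  | Bob   | 400.98 
2  | Frank | 950.97 
3  | Bob   | 711.33 
4  | Bob   | 1628.87
5  | Bob   | 1330.8 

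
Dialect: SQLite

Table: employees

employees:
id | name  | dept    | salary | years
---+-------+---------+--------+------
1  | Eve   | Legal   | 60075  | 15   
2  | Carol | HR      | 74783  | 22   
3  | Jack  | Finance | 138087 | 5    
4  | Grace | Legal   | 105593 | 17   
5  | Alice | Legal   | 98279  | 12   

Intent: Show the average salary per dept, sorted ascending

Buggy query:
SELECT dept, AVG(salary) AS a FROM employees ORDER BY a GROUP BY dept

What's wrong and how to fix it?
Bug: ORDER BY appears before GROUP BY; SQL clause order requires GROUP BY first

Fix: Reorder: SELECT … FROM … GROUP BY … ORDER BY …

Corrected query:
SELECT dept, AVG(salary) AS a FROM employees GROUP BY dept ORDER BY a

Result:
dept    | a           
--------+-------------
HR      | 74783       
Legal   | 87982.333333
Finance | 138087      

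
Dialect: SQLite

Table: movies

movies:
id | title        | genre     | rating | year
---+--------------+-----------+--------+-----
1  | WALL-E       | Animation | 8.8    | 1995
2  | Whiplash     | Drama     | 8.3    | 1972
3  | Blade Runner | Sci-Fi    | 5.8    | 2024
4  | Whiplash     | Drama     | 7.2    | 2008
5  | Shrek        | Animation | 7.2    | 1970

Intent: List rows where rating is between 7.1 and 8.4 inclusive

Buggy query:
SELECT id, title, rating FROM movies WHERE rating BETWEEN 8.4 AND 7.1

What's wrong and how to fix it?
Bug: The bounds are reversed; BETWEEN a AND b requires a <= b to match anything

Fix: Swap the bounds so the smaller value comes first

Corrected query:
SELECT id, title, rating FROM movies WHERE rating BETWEEN 7.1 AND 8.4

Result:
id | title    | rating
---+----------+-------
2  | Whiplash | 8.3   
4  | Whiplash | 7.2   
5  | Shrek    | 7.2   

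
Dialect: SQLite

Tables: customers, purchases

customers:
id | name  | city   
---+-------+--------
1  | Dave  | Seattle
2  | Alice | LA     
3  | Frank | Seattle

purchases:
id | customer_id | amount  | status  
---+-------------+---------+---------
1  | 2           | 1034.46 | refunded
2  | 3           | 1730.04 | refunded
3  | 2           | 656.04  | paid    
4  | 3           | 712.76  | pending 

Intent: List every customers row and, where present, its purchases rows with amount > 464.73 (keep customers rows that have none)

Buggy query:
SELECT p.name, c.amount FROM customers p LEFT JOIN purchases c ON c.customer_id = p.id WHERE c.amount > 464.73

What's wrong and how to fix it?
Bug: A WHERE condition on the right-hand table after LEFT JOIN drops unmatched parents

Fix: Put 'c.amount > 464.73' in the JOIN's ON clause instead of WHERE

Corrected query:
SELECT p.name, c.amount FROM customers p LEFT JOIN purchases c ON c.customer_id = p.id AND c.amount > 464.73

Result:
name  | amount 
------+--------
Dave  | NULL   
Alice | 656.04 
Alice | 1034.46
Frank | 712.76 
Frank | 1730.04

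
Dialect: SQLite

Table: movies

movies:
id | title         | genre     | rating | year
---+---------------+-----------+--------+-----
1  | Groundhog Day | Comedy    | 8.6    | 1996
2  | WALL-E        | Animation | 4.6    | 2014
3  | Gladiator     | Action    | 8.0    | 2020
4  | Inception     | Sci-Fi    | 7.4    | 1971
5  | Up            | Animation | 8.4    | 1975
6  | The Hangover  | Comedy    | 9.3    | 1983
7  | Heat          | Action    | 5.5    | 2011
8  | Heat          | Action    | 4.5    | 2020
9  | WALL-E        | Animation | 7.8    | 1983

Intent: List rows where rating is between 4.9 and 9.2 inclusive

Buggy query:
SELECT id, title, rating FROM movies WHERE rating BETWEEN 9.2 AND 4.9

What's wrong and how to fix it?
Bug: The bounds are reversed; BETWEEN a AND b requires a <= b to match anything

Fix: Write BETWEEN 4.9 AND 9.2

Corrected query:
SELECT id, title, rating FROM movies WHERE rating BETWEEN 4.9 AND 9.2

Result:
id | title         | rating
---+---------------+-------
1  | Groundhog Day | 8.6   
3  | Gladiator     | 8     
4  | Inception     | 7.4   
5  | Up            | 8.4   
7  | Heat          | 5.5   
9  | WALL-E        | 7.8   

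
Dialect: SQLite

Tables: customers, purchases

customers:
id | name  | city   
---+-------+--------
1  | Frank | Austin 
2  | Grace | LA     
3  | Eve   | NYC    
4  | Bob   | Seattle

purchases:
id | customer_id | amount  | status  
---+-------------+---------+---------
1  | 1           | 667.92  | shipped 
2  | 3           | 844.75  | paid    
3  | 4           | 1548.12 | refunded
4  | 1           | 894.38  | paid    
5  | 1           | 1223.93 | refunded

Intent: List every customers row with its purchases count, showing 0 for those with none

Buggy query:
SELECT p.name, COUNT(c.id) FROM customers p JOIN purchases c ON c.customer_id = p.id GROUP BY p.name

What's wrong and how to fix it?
Bug: An inner join excludes parents with zero children

Fix: Use LEFT JOIN so parents without children still appear (COUNT(c.id) gives 0)

Corrected query:
SELECT p.name, COUNT(c.id) FROM customers p LEFT JOIN purchases c ON c.customer_id = p.id GROUP BY p.name

Result:
name  | COUNT(c.id)
------+------------
Bob   | 1          
Eve   | 1          
Frank | 3          
Grace | 0          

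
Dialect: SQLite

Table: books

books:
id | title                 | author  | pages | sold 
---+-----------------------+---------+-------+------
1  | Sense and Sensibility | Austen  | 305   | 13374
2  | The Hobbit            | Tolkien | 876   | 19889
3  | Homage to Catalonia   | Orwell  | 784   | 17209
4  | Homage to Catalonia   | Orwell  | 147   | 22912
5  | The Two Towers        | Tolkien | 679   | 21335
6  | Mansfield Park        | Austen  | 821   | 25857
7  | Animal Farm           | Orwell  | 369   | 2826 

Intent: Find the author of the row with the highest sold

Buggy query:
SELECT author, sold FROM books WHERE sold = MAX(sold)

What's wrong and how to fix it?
Bug: MAX(sold) is an aggregate and cannot be used directly in WHERE

Fix: Wrap MAX in a scalar subquery so WHERE compares against a single value

Corrected query:
SELECT author, sold FROM books WHERE sold = (SELECT MAX(sold) FROM books)

Result:
author | sold 
-------+------
Austen | 25857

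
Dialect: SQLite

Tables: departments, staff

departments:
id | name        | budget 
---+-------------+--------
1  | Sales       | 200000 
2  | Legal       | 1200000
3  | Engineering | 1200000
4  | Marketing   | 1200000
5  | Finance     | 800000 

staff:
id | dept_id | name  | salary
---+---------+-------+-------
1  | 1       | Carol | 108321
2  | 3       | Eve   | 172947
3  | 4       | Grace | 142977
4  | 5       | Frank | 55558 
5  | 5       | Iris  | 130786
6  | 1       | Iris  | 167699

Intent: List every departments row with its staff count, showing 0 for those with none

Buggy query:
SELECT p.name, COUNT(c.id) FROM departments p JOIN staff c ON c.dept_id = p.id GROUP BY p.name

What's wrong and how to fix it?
Bug: An inner join excludes parents with zero children

Fix: Use LEFT JOIN so parents without children still appear (COUNT(c.id) gives 0)

Corrected query:
SELECT p.name, COUNT(c.id) FROM departments p LEFT JOIN staff c ON c.dept_id = p.id GROUP BY p.name

Result:
name        | COUNT(c.id)
------------+------------
Engineering | 1          
Finance     | 2          
Legal       | 0          
Marketing   | 1          
Sales       | 2          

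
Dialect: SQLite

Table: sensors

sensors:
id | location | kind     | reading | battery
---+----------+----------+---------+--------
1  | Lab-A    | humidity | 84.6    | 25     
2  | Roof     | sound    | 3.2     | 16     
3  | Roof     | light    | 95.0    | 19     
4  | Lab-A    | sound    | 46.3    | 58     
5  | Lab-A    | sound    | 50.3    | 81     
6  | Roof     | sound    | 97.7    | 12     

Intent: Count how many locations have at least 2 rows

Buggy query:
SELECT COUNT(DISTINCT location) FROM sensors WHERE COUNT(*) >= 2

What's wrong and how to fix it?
Bug: WHERE filters individual rows, not groups, so a group-level COUNT is invalid there

Fix: Group first with HAVING COUNT(*) >= 2, then COUNT the resulting groups

Corrected query:
SELECT COUNT(*) FROM (SELECT location FROM sensors GROUP BY location HAVING COUNT(*) >= 2)

Result:
COUNT(*)
--------
2       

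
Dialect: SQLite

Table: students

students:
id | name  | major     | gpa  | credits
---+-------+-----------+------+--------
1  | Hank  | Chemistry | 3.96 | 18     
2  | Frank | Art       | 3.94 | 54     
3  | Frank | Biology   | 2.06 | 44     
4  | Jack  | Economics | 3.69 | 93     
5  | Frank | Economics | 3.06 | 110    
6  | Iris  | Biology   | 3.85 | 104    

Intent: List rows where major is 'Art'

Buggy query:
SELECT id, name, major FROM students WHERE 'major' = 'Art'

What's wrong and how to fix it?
Bug: 'major' in single quotes is a string literal, not the column; the comparison is literal-vs-literal and never true

Fix: Remove the quotes around the column name (or use double quotes for an identifier)

Corrected query:
SELECT id, name, major FROM students WHERE major = 'Art'

Result:
id | name  | major
---+-------+------
2  | Frank | Art  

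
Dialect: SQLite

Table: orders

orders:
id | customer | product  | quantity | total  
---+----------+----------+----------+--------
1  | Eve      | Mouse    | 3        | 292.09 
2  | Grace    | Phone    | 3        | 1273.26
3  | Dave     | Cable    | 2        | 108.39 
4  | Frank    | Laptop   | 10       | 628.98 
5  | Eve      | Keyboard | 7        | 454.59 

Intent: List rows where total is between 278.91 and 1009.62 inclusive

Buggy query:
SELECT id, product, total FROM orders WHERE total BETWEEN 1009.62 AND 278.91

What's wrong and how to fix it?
Bug: BETWEEN expects the lower bound first; with 1009.62 AND 278.91 the range is empty

Fix: Swap the bounds so the smaller value comes first

Corrected query:
SELECT id, product, total FROM orders WHERE total BETWEEN 278.91 AND 1009.62

Result:
id | product  | total 
---+----------+-------
1  | Mouse    | 292.09
4  | Laptop   | 628.98
5  | Keyboard | 454.59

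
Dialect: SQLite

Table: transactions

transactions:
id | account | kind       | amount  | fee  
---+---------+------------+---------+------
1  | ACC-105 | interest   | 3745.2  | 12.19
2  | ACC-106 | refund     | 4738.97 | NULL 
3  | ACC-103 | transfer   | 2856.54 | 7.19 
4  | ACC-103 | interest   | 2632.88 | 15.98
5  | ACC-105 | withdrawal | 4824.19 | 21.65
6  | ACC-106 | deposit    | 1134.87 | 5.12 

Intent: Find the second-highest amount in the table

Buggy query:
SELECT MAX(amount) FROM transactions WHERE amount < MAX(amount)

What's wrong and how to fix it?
Bug: The inner MAX is an aggregate inside WHERE, which is not allowed

Fix: Put the inner MAX in a scalar subquery

Corrected query:
SELECT MAX(amount) FROM transactions WHERE amount < (SELECT MAX(amount) FROM transactions)

Result:
MAX(amount)
-----------
4738.97    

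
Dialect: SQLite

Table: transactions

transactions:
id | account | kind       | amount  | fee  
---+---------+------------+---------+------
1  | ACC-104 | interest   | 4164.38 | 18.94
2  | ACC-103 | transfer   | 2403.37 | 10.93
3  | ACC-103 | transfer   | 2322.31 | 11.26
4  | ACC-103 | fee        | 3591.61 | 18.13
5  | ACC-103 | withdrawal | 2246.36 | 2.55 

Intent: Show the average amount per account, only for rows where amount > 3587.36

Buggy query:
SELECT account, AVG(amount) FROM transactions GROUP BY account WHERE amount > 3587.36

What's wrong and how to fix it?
Bug: WHERE cannot follow GROUP BY

Fix: Move the WHERE clause before GROUP BY

Corrected query:
SELECT account, AVG(amount) FROM transactions WHERE amount > 3587.36 GROUP BY account

Result:
account | AVG(amount)
--------+------------
ACC-103 | 3591.61    
ACC-104 | 4164.38    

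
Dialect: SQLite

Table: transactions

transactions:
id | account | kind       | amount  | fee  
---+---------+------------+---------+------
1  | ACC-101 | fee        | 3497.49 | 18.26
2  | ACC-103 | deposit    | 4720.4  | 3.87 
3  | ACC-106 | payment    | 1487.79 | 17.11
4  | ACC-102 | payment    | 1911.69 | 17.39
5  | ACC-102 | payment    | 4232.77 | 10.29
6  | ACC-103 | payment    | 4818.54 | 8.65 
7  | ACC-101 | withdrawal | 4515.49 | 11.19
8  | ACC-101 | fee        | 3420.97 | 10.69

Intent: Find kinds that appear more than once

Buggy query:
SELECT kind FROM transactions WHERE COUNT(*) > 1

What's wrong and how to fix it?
Bug: WHERE can't reference COUNT(*); aggregates are computed after WHERE

Fix: Group first, then use HAVING for the count condition

Corrected query:
SELECT kind FROM transactions GROUP BY kind HAVING COUNT(*) > 1

Result:
kind   
-------
fee    
payment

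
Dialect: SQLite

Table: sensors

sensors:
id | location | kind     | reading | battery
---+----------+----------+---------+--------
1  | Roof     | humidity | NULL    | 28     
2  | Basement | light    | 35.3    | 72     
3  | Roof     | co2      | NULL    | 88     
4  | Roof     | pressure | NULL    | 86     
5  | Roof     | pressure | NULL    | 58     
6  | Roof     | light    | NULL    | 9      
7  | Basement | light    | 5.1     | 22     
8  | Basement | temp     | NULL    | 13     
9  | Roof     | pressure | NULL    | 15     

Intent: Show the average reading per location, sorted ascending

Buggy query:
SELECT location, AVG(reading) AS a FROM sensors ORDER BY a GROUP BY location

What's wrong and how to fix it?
Bug: ORDER BY appears before GROUP BY; SQL clause order requires GROUP BY first

Fix: Move ORDER BY to the end, after GROUP BY

Corrected query:
SELECT location, AVG(reading) AS a FROM sensors GROUP BY location ORDER BY a

Result:
location | a   
---------+-----
Roof     | NULL
Basement | 20.2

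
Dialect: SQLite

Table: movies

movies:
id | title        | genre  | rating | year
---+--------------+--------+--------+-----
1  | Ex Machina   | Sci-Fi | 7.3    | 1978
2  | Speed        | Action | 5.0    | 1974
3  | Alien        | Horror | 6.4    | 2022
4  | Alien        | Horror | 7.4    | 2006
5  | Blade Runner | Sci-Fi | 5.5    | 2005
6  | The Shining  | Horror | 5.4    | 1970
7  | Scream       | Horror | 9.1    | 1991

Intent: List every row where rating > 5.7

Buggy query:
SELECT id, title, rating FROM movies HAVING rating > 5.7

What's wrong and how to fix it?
Bug: HAVING filters the output of aggregation, but this query has no GROUP BY and no aggregate functions, so SQLite rejects it (HAVING clause on a non-aggregate query); the condition here is per row

Fix: Use WHERE for row-level filtering

Corrected query:
SELECT id, title, rating FROM movies WHERE rating > 5.7

Result:
id | title      | rating
---+------------+-------
1  | Ex Machina | 7.3   
3  | Alien      | 6.4   
4  | Alien      | 7.4   
7  | Scream     | 9.1   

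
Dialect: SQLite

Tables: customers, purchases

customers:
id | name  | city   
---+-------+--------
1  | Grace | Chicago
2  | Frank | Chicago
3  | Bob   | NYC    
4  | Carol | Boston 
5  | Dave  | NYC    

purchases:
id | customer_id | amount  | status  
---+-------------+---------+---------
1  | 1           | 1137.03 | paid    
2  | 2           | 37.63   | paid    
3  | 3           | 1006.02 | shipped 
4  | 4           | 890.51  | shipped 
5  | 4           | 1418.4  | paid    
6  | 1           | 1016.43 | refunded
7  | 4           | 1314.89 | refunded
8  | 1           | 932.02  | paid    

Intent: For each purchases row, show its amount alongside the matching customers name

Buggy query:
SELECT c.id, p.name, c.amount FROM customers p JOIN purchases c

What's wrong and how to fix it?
Bug: Missing join condition: each purchases row is matched to all customers rows instead of just its own

Fix: Specify the join condition linking the foreign key to the parent id

Corrected query:
SELECT c.id, p.name, c.amount FROM customers p JOIN purchases c ON c.customer_id = p.id

Result:
id | name  | amount 
---+-------+--------
1  | Grace | 1137.03
2  | Frank | 37.63  
3  | Bob   | 1006.02
4  | Carol | 890.51 
5  | Carol | 1418.4 
6  | Grace | 1016.43
7  | Carol | 1314.89
8  | Grace | 932.02 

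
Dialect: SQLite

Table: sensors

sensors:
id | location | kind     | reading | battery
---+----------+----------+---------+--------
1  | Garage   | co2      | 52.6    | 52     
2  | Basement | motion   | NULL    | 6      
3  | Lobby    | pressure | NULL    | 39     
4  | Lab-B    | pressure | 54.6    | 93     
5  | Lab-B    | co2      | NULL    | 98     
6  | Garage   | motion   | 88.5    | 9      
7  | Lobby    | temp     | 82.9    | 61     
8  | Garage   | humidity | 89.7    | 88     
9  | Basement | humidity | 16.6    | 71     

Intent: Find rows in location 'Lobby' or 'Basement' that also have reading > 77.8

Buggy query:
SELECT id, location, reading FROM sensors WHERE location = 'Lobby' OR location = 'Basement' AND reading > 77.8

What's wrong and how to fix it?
Bug: AND binds tighter than OR, so this parses as location = 'Lobby' OR (location = 'Basement' AND reading > 77.8)

Fix: Group the OR with parentheses (or use IN), then AND the threshold

Corrected query:
SELECT id, location, reading FROM sensors WHERE (location = 'Lobby' OR location = 'Basement') AND reading > 77.8

Result:
id | location | reading
---+----------+--------
7  | Lobby    | 82.9   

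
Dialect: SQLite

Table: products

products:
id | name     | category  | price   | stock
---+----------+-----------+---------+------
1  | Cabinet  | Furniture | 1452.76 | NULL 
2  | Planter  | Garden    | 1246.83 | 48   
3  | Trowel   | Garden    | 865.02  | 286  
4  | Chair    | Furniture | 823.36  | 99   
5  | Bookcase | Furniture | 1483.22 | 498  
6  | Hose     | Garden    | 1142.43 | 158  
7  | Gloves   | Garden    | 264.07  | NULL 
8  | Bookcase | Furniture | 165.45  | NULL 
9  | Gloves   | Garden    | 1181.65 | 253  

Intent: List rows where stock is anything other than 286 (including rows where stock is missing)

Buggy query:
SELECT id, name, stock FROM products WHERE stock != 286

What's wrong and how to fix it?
Bug: 'stock != 286' is unknown when stock is NULL, so NULL rows are silently excluded

Fix: Handle NULL separately with IS NULL alongside the inequality

Corrected query:
SELECT id, name, stock FROM products WHERE stock != 286 OR stock IS NULL

Result:
id | name     | stock
---+----------+------
1  | Cabinet  | NULL 
2  | Planter  | 48   
4  | Chair    | 99   
5  | Bookcase | 498  
6  | Hose     | 158  
7  | Gloves   | NULL 
8  | Bookcase | NULL 
9  | Gloves   | 253  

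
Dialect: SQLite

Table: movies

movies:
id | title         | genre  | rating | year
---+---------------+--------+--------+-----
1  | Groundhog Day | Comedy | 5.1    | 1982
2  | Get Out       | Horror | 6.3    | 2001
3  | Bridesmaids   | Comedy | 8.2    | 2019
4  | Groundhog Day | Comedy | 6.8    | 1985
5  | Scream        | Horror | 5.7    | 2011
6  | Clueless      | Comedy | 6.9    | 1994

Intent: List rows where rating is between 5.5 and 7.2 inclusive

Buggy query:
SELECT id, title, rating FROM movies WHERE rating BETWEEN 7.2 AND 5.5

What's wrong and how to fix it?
Bug: BETWEEN expects the lower bound first; with 7.2 AND 5.5 the range is empty

Fix: Write BETWEEN 5.5 AND 7.2

Corrected query:
SELECT id, title, rating FROM movies WHERE rating BETWEEN 5.5 AND 7.2

Result:
id | title         | rating
---+---------------+-------
2  | Get Out       | 6.3   
4  | Groundhog Day | 6.8   
5  | Scream        | 5.7   
6  | Clueless      | 6.9   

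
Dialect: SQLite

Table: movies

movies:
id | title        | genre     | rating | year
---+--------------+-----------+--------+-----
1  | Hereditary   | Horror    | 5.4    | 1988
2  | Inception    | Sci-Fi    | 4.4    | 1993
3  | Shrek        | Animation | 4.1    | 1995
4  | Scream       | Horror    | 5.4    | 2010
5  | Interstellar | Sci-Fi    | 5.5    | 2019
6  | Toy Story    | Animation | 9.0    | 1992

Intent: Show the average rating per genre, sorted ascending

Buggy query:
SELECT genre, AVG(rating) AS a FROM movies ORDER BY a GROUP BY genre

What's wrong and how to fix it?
Bug: GROUP BY must precede ORDER BY

Fix: Reorder: SELECT … FROM … GROUP BY … ORDER BY …

Corrected query:
SELECT genre, AVG(rating) AS a FROM movies GROUP BY genre ORDER BY a

Result:
genre     | a   
----------+-----
Sci-Fi    | 4.95
Horror    | 5.4 
Animation | 6.55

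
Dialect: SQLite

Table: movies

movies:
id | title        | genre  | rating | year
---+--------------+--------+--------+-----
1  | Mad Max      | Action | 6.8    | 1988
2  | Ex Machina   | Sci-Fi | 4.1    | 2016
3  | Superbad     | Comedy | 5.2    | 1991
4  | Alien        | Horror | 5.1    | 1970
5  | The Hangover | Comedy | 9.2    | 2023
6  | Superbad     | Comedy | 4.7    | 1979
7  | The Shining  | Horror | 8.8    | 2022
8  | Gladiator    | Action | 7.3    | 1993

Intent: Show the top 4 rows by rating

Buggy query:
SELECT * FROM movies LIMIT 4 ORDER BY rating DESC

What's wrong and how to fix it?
Bug: ORDER BY cannot follow LIMIT; LIMIT is the final clause

Fix: Sort with ORDER BY, then apply LIMIT

Corrected query:
SELECT * FROM movies ORDER BY rating DESC LIMIT 4

Result:
id | title        | genre  | rating | year
---+--------------+--------+--------+-----
5  | The Hangover | Comedy | 9.2    | 2023
7  | The Shining  | Horror | 8.8    | 2022
8  | Gladiator    | Action | 7.3    | 1993
1  | Mad Max      | Action | 6.8    | 1988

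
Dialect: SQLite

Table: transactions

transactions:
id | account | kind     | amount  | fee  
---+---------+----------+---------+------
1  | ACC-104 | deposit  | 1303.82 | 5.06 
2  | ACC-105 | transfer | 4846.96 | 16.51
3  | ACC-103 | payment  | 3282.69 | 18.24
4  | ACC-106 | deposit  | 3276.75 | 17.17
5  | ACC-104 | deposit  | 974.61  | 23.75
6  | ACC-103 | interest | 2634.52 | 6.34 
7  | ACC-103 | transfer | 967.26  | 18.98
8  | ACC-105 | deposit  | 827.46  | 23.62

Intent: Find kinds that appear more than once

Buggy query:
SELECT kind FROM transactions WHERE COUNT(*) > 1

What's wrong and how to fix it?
Bug: WHERE can't reference COUNT(*); aggregates are computed after WHERE

Fix: GROUP BY kind, then filter groups with HAVING COUNT(*) > 1

Corrected query:
SELECT kind FROM transactions GROUP BY kind HAVING COUNT(*) > 1

Result:
kind    
--------
deposit 
transfer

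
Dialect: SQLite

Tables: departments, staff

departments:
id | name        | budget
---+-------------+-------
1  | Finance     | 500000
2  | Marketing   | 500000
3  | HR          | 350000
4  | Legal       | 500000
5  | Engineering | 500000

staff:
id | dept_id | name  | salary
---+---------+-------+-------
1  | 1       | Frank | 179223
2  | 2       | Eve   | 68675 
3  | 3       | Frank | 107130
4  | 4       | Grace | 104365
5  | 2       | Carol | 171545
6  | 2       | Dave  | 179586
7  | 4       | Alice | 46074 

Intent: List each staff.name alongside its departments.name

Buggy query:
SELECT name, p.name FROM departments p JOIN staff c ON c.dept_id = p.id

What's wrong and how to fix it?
Bug: 'name' exists in both joined tables, so the database can't tell which one is meant

Fix: Qualify the column with its table alias (c.name)

Corrected query:
SELECT c.name, p.name FROM departments p JOIN staff c ON c.dept_id = p.id

Result:
name  | name     
------+----------
Frank | Finance  
Eve   | Marketing
Frank | HR       
Grace | Legal    
Carol | Marketing
Dave  | Marketing
Alice | Legal    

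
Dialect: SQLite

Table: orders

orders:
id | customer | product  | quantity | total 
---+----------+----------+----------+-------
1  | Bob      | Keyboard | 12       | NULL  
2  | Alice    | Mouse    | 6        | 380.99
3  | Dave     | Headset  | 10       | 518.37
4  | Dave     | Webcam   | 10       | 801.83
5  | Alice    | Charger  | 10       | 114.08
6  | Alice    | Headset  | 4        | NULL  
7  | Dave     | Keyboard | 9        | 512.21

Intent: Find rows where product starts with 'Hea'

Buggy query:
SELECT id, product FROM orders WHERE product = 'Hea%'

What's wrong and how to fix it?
Bug: Wildcards only work with LIKE; '=' treats '%' as a literal character

Fix: Use LIKE for wildcard pattern matching

Corrected query:
SELECT id, product FROM orders WHERE product LIKE 'Hea%'

Result:
id | product
---+--------
3  | Headset
6  | Headset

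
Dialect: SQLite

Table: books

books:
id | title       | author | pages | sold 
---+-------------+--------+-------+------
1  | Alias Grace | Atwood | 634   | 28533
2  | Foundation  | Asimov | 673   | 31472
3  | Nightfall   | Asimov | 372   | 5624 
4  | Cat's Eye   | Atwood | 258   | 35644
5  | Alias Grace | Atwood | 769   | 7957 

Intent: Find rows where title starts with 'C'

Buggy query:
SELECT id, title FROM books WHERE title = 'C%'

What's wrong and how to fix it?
Bug: '=' compares the literal string including the % character; pattern matching needs LIKE

Fix: Use LIKE for wildcard pattern matching

Corrected query:
SELECT id, title FROM books WHERE title LIKE 'C%'

Result:
id | title    
---+----------
4  | Cat's Eye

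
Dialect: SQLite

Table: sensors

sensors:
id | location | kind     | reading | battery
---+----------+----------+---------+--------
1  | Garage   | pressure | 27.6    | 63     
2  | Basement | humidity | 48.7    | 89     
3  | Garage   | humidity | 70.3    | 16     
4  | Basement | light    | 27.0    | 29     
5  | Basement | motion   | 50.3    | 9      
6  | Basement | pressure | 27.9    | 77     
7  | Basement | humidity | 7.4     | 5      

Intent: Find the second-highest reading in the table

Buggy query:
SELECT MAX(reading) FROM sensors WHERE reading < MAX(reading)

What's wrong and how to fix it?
Bug: The inner MAX is an aggregate inside WHERE, which is not allowed

Fix: Put the inner MAX in a scalar subquery

Corrected query:
SELECT MAX(reading) FROM sensors WHERE reading < (SELECT MAX(reading) FROM sensors)

Result:
MAX(reading)
------------
50.3        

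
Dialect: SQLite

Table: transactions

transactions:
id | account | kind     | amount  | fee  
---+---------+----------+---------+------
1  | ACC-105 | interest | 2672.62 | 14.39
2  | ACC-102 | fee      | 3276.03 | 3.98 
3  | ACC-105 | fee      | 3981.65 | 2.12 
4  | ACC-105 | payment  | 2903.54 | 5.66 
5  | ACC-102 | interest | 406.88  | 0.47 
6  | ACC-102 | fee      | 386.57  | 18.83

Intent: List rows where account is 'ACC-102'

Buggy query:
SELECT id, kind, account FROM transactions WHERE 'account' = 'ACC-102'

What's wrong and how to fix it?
Bug: 'account' in single quotes is a string literal, not the column; the comparison is literal-vs-literal and never true

Fix: Remove the quotes around the column name (or use double quotes for an identifier)

Corrected query:
SELECT id, kind, account FROM transactions WHERE account = 'ACC-102'

Result:
id | kind     | account
---+----------+--------
2  | fee      | ACC-102
5  | interest | ACC-102
6  | fee      | ACC-102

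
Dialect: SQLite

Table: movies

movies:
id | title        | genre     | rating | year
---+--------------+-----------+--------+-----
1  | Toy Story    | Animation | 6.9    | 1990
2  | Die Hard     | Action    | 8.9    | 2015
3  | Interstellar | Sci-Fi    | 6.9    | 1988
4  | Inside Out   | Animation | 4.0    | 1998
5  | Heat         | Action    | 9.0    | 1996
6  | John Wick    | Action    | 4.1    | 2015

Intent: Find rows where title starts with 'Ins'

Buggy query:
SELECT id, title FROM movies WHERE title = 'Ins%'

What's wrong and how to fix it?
Bug: '=' compares the literal string including the % character; pattern matching needs LIKE

Fix: Replace '=' with LIKE so 'Ins%' is treated as a pattern

Corrected query:
SELECT id, title FROM movies WHERE title LIKE 'Ins%'

Result:
id | title     
---+-----------
4  | Inside Out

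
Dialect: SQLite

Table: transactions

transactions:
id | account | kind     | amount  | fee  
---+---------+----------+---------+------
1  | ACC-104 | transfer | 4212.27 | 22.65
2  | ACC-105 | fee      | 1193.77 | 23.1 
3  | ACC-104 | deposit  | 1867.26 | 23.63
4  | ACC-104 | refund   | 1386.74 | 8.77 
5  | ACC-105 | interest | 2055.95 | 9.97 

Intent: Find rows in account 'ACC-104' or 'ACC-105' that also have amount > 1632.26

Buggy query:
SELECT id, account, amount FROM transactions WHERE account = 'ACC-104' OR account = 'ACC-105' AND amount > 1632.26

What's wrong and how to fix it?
Bug: Without parentheses, AND is evaluated before OR, so the amount filter only applies to the 'ACC-105' branch

Fix: Add parentheses around the OR so the AND applies to both alternatives

Corrected query:
SELECT id, account, amount FROM transactions WHERE (account = 'ACC-104' OR account = 'ACC-105') AND amount > 1632.26

Result:
id | account | amount 
---+---------+--------
1  | ACC-104 | 4212.27
3  | ACC-104 | 1867.26
5  | ACC-105 | 2055.95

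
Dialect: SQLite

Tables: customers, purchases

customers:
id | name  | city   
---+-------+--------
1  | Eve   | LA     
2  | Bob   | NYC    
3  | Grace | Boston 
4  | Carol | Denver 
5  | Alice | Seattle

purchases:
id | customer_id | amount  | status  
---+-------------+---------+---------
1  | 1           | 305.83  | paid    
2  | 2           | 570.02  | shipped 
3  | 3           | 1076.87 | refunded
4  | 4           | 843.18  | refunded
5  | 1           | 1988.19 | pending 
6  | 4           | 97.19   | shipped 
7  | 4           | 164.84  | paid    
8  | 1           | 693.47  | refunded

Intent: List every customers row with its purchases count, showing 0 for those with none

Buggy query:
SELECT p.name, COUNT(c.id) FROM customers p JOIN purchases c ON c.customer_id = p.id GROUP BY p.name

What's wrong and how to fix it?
Bug: INNER JOIN drops customers rows that have no matching purchases rows

Fix: Switch to LEFT JOIN to retain unmatched parent rows

Corrected query:
SELECT p.name, COUNT(c.id) FROM customers p LEFT JOIN purchases c ON c.customer_id = p.id GROUP BY p.name

Result:
name  | COUNT(c.id)
------+------------
Alice | 0          
Bob   | 1          
Carol | 3          
Eve   | 3          
Grace | 1          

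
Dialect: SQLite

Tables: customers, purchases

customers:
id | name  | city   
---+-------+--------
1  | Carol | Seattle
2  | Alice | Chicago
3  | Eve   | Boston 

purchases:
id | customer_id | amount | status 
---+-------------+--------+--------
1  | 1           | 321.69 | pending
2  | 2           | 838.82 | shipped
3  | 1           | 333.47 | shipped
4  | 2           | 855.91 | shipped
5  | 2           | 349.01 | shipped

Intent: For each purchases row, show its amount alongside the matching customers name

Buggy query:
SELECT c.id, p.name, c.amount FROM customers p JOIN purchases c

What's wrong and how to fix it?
Bug: Missing join condition: each purchases row is matched to all customers rows instead of just its own

Fix: Add ON c.customer_id = p.id to the JOIN

Corrected query:
SELECT c.id, p.name, c.amount FROM customers p JOIN purchases c ON c.customer_id = p.id

Result:
id | name  | amount
---+-------+-------
1  | Carol | 321.69
2  | Alice | 838.82
3  | Carol | 333.47
4  | Alice | 855.91
5  | Alice | 349.01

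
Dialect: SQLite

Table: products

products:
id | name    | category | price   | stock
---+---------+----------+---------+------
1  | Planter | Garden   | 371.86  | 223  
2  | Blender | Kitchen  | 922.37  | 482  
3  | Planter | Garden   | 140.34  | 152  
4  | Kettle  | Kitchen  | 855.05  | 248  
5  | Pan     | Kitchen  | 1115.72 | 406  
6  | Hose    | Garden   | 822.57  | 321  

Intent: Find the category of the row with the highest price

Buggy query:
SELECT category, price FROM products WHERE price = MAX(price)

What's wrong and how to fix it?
Bug: WHERE is evaluated per row; an aggregate over the whole table isn't defined there

Fix: Use a subquery: WHERE price = (SELECT MAX(price) FROM products)

Corrected query:
SELECT category, price FROM products WHERE price = (SELECT MAX(price) FROM products)

Result:
category | price  
---------+--------
Kitchen  | 1115.72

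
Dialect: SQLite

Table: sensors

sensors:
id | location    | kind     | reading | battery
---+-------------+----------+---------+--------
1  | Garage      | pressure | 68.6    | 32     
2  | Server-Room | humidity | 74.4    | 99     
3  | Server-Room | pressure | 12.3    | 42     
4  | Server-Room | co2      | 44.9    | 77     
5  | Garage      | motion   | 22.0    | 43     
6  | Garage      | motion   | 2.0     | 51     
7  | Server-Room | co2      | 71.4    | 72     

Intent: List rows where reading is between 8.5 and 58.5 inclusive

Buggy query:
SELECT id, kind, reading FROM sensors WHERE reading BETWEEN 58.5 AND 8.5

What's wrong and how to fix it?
Bug: The bounds are reversed; BETWEEN a AND b requires a <= b to match anything

Fix: Swap the bounds so the smaller value comes first

Corrected query:
SELECT id, kind, reading FROM sensors WHERE reading BETWEEN 8.5 AND 58.5

Result:
id | kind     | reading
---+----------+--------
3  | pressure | 12.3   
4  | co2      | 44.9   
5  | motion   | 22     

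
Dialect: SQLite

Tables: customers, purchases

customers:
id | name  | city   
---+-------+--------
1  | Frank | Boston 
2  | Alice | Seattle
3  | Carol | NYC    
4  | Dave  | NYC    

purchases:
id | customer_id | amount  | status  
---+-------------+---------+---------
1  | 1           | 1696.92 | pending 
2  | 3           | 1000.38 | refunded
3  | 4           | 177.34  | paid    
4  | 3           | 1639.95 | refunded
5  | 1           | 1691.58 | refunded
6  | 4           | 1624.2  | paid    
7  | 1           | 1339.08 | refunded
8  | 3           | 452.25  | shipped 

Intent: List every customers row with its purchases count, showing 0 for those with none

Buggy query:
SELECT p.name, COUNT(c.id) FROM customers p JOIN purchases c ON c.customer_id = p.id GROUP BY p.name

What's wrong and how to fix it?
Bug: An inner join excludes parents with zero children

Fix: Switch to LEFT JOIN to retain unmatched parent rows

Corrected query:
SELECT p.name, COUNT(c.id) FROM customers p LEFT JOIN purchases c ON c.customer_id = p.id GROUP BY p.name

Result:
name  | COUNT(c.id)
------+------------
Alice | 0          
Carol | 3          
Dave  | 2          
Frank | 3          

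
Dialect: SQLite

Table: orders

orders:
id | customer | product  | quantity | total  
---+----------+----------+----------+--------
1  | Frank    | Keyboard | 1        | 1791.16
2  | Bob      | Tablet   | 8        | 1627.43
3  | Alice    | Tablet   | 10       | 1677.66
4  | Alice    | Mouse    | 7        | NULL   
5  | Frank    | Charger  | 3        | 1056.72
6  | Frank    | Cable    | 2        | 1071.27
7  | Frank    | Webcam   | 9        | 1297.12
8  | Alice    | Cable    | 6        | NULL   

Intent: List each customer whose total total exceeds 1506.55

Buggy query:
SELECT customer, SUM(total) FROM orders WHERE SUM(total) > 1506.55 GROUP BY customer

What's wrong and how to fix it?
Bug: SUM(total) is an aggregate, but WHERE filters rows before aggregation

Fix: Move the aggregate condition to a HAVING clause

Corrected query:
SELECT customer, SUM(total) FROM orders GROUP BY customer HAVING SUM(total) > 1506.55

Result:
customer | SUM(total)
---------+-----------
Alice    | 1677.66   
Bob      | 1627.43   
Frank    | 5216.27   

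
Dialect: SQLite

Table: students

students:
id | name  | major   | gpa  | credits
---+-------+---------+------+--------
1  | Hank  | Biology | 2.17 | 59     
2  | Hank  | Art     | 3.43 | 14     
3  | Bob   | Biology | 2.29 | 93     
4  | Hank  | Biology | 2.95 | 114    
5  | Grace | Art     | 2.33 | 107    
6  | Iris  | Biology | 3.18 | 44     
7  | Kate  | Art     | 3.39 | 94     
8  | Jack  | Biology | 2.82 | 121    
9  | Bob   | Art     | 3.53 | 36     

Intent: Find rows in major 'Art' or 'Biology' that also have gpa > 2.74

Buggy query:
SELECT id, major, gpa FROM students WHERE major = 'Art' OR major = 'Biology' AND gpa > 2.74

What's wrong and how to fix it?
Bug: AND binds tighter than OR, so this parses as major = 'Art' OR (major = 'Biology' AND gpa > 2.74)

Fix: Group the OR with parentheses (or use IN), then AND the threshold

Corrected query:
SELECT id, major, gpa FROM students WHERE (major = 'Art' OR major = 'Biology') AND gpa > 2.74

Result:
id | major   | gpa 
---+---------+-----
2  | Art     | 3.43
4  | Biology | 2.95
6  | Biology | 3.18
7  | Art     | 3.39
8  | Biology | 2.82
9  | Art     | 3.53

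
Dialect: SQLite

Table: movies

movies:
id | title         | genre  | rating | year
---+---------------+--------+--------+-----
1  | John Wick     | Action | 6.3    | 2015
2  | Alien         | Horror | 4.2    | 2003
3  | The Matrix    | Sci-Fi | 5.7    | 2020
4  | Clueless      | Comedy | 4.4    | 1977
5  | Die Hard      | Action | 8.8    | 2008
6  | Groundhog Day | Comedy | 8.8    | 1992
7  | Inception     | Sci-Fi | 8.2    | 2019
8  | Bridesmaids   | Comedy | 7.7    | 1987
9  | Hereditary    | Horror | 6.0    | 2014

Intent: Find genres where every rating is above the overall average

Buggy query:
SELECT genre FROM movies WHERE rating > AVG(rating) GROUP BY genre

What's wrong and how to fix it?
Bug: WHERE evaluates per row before aggregation, so AVG() is unavailable

Fix: Use a subquery for AVG and a HAVING MIN(...) filter so the condition holds for every row in the group

Corrected query:
SELECT genre FROM movies GROUP BY genre HAVING MIN(rating) > (SELECT AVG(rating) FROM movies)

Result:
(no rows)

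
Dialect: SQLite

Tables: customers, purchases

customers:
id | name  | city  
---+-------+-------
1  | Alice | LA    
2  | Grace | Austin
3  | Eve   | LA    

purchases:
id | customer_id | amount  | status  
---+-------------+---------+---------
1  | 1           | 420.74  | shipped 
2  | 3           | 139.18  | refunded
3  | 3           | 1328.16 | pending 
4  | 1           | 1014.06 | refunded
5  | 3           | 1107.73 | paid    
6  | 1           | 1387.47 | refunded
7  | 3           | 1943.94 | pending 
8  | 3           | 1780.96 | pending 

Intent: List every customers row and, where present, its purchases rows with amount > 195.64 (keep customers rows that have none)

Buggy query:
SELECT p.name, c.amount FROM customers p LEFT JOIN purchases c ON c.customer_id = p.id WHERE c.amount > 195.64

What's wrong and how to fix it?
Bug: Filtering c.amount in WHERE discards the NULL rows produced by LEFT JOIN, turning it into an inner join

Fix: Move the right-table condition into the ON clause so unmatched parents are kept

Corrected query:
SELECT p.name, c.amount FROM customers p LEFT JOIN purchases c ON c.customer_id = p.id AND c.amount > 195.64

Result:
name  | amount 
------+--------
Alice | 420.74 
Alice | 1014.06
Alice | 1387.47
Grace | NULL   
Eve   | 1107.73
Eve   | 1328.16
Eve   | 1780.96
Eve   | 1943.94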